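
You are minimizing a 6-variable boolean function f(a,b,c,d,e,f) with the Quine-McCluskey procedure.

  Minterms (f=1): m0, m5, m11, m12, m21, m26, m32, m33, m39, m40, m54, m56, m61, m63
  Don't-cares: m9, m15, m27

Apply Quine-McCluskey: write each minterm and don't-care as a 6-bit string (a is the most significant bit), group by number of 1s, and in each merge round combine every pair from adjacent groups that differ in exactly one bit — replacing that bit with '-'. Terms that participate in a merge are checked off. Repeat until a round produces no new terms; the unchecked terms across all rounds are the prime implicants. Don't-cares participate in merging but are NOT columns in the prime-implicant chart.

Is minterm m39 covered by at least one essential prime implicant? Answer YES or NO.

YES

Round 0: 000000✓ 000101✓ 001001✓ 001011✓ 001100 001111✓ 010101✓ 011010✓ 011011✓ 100000✓ 100001✓ 100111 101000✓ 110110 111000✓ 111101✓ 111111✓
Round 1: -00000 0-0101 0-1011 001-11 0010-1 01101- 1-1000 10-000 10000- 1111-1
PIs = {-00000, 0-0101, 0-1011, 001-11, 0010-1, 001100, 01101-, 1-1000, 10-000, 10000-, 100111, 110110, 1111-1}
Coverage chart:
  m0: -00000 ←essential
  m5: 0-0101 ←essential
  m11: 0-1011,001-11,0010-1
  m12: 001100 ←essential
  m21: 0-0101 ←essential
  m26: 01101- ←essential
  m32: -00000,10-000,10000-
  m33: 10000- ←essential
  m39: 100111 ←essential
  m40: 1-1000,10-000
  m54: 110110 ←essential
  m56: 1-1000 ←essential
  m61: 1111-1 ←essential
  m63: 1111-1 ←essential
Essential: -00000, 0-0101, 001100, 01101-, 1-1000, 10000-, 100111, 110110, 1111-1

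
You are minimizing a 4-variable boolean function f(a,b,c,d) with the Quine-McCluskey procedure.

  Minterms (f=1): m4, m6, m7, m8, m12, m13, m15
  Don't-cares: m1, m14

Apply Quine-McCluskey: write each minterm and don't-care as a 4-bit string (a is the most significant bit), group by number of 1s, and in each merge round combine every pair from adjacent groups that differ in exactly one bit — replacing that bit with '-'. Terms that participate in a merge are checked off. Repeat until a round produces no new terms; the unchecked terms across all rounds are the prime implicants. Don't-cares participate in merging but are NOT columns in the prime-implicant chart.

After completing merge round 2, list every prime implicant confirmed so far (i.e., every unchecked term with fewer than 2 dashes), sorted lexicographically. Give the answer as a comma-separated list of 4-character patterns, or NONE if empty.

Round 0: 0001 0100✓ 0110✓ 0111✓ 1000✓ 1100✓ 1101✓ 1110✓ 1111✓
Round 1: -100✓ -110✓ -111✓ 01-0✓ 011-✓ 1-00 11-0✓ 11-1✓ 110-✓ 111-✓
Round 2: -1-0 -11- 11--
PIs = {-1-0, -11-, 0001, 1-00, 11--}

0001, 1-00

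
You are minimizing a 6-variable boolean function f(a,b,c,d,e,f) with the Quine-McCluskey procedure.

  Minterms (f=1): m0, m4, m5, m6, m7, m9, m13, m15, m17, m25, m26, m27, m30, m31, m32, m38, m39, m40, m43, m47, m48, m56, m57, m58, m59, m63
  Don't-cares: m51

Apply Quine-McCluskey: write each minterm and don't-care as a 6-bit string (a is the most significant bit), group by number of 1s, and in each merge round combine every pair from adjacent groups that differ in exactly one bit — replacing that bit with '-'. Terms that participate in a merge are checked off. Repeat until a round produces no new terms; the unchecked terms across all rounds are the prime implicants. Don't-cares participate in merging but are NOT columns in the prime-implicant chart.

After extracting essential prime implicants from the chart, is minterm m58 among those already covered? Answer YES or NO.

[col 0] 000000*, 000100*, 000101*, 000110*, 000111*, 001001*, 001101*, 001111*, 010001*, 011001*, 011010*, 011011*, 011110*, 011111*, 100000*, 100110*, 100111*, 101000*, 101011*, 101111*, 110000*, 110011*, 111000*, 111001*, 111010*, 111011*, 111111*
[col 1] -00000, -00110*, -00111*, -01111*, -11001*, -11010*, -11011*, -11111*, 0-1001, 0-1111*, 00-101*, 00-111*, 000-00, 0001-0*, 0001-1*, 00010-*, 00011-*, 001-01, 0011-1*, 01-001, 011-10*, 011-11*, 0110-1*, 01101-*, 01111-*, 1-0000*, 1-1000*, 1-1011*, 1-1111*, 10-000*, 10-111*, 10011-*, 101-11*, 11-000*, 11-011, 111-11*, 1110-0*, 1110-1*, 11100-*, 11101-*
[col 2] --1111, -0-111, -0011-, -11-11, -110-1, -1101-, 00-1-1, 0001--, 011-1-, 1--000, 1-1-11, 1110--
Prime implicants: --1111, -0-111, -00000, -0011-, -11-11, -110-1, -1101-, 0-1001, 00-1-1, 000-00, 0001--, 001-01, 01-001, 011-1-, 1--000, 1-1-11, 11-011, 1110--
PI chart (minterm → PIs covering it):
  0 | -00000,000-00
  4 | 000-00,0001--
  5 | 00-1-1,0001--
  6 | -0011-,0001--
  7 | -0-111,-0011-,00-1-1,0001--
  9 | 0-1001,001-01
  13 | 00-1-1,001-01
  15 | --1111,-0-111,00-1-1
  17 | 01-001  (sole → essential)
  25 | -110-1,0-1001,01-001
  26 | -1101-,011-1-
  27 | -11-11,-110-1,-1101-,011-1-
  30 | 011-1-  (sole → essential)
  31 | --1111,-11-11,011-1-
  32 | -00000,1--000
  38 | -0011-  (sole → essential)
  39 | -0-111,-0011-
  40 | 1--000  (sole → essential)
  43 | 1-1-11  (sole → essential)
  47 | --1111,-0-111,1-1-11
  48 | 1--000  (sole → essential)
  56 | 1--000,1110--
  57 | -110-1,1110--
  58 | -1101-,1110--
  59 | -11-11,-110-1,-1101-,1-1-11,11-011,1110--
  63 | --1111,-11-11,1-1-11
Essential prime implicants: -0011-, 01-001, 011-1-, 1--000, 1-1-11

NO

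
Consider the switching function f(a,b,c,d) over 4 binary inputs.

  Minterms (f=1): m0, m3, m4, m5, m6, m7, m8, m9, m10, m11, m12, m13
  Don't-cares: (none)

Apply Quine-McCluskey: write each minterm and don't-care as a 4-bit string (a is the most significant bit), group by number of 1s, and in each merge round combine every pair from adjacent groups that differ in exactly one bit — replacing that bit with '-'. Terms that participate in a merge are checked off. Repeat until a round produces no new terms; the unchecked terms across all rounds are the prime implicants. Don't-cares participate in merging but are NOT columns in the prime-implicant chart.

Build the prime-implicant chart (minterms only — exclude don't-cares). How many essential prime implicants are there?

Round 0: 0000✓ 0011✓ 0100✓ 0101✓ 0110✓ 0111✓ 1000✓ 1001✓ 1010✓ 1011✓ 1100✓ 1101✓
Round 1: -000✓ -011 -100✓ -101✓ 0-00✓ 0-11 01-0✓ 01-1✓ 010-✓ 011-✓ 1-00✓ 1-01✓ 10-0✓ 10-1✓ 100-✓ 101-✓ 110-✓
Round 2: --00 -10- 01-- 1-0- 10--
PIs = {--00, -011, -10-, 0-11, 01--, 1-0-, 10--}
Coverage chart:
  m0: --00 ←essential
  m3: -011,0-11
  m4: --00,-10-,01--
  m5: -10-,01--
  m6: 01-- ←essential
  m7: 0-11,01--
  m8: --00,1-0-,10--
  m9: 1-0-,10--
  m10: 10-- ←essential
  m11: -011,10--
  m12: --00,-10-,1-0-
  m13: -10-,1-0-
Essential: --00, 01--, 10--

3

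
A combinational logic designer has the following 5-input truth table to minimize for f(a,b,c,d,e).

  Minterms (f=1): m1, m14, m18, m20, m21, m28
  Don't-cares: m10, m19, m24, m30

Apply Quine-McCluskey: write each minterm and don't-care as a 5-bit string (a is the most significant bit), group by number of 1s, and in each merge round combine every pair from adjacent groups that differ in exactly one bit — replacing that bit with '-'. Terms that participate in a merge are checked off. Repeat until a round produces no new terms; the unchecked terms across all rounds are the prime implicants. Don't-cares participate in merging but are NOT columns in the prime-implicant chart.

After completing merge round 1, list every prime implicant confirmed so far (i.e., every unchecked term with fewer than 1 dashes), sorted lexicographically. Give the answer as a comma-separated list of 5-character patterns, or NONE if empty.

00001

[col 0] 00001, 01010*, 01110*, 10010*, 10011*, 10100*, 10101*, 11000*, 11100*, 11110*
[col 1] -1110, 01-10, 1-100, 1001-, 1010-, 11-00, 111-0
Prime implicants: -1110, 00001, 01-10, 1-100, 1001-, 1010-, 11-00, 111-0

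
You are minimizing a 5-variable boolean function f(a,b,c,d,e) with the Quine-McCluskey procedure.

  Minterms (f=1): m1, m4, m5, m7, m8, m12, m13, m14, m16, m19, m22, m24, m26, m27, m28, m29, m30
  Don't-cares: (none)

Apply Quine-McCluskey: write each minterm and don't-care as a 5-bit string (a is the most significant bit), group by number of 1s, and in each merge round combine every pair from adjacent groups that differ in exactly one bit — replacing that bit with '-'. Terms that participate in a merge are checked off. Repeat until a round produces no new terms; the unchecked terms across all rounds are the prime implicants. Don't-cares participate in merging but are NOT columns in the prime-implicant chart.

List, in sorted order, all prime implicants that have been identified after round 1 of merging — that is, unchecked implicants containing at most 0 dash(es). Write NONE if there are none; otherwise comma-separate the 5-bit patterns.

[col 0] 00001*, 00100*, 00101*, 00111*, 01000*, 01100*, 01101*, 01110*, 10000*, 10011*, 10110*, 11000*, 11010*, 11011*, 11100*, 11101*, 11110*
[col 1] -1000*, -1100*, -1101*, -1110*, 0-100*, 0-101*, 00-01, 001-1, 0010-*, 01-00*, 011-0*, 0110-*, 1-000, 1-011, 1-110, 11-00*, 11-10*, 110-0*, 1101-, 111-0*, 1110-*
[col 2] -1-00, -11-0, -110-, 0-10-, 11--0
Prime implicants: -1-00, -11-0, -110-, 0-10-, 00-01, 001-1, 1-000, 1-011, 1-110, 11--0, 1101-

NONE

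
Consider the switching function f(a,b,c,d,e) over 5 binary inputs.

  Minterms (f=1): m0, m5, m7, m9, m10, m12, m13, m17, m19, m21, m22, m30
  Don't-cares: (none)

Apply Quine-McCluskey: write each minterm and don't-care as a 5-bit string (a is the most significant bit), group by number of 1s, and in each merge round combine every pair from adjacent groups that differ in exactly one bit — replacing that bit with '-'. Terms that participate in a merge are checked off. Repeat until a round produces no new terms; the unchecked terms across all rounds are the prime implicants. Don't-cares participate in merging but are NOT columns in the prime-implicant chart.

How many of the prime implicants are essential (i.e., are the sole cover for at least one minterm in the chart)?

size-2^0 implicants → 00000  00101(✓)  00111(✓)  01001(✓)  01010  01100(✓)  01101(✓)  10001(✓)  10011(✓)  10101(✓)  10110(✓)  11110(✓)
size-2^1 implicants → -0101  0-101  001-1  01-01  0110-  1-110  10-01  100-1
Unchecked terms (primes): -0101, 0-101, 00000, 001-1, 01-01, 01010, 0110-, 1-110, 10-01, 100-1
Minterm coverage:
  m0 ⊆ 00000 [E]
  m5 ⊆ -0101,0-101,001-1
  m7 ⊆ 001-1 [E]
  m9 ⊆ 01-01 [E]
  m10 ⊆ 01010 [E]
  m12 ⊆ 0110- [E]
  m13 ⊆ 0-101,01-01,0110-
  m17 ⊆ 10-01,100-1
  m19 ⊆ 100-1 [E]
  m21 ⊆ -0101,10-01
  m22 ⊆ 1-110 [E]
  m30 ⊆ 1-110 [E]
E = {00000, 001-1, 01-01, 01010, 0110-, 1-110, 100-1}

7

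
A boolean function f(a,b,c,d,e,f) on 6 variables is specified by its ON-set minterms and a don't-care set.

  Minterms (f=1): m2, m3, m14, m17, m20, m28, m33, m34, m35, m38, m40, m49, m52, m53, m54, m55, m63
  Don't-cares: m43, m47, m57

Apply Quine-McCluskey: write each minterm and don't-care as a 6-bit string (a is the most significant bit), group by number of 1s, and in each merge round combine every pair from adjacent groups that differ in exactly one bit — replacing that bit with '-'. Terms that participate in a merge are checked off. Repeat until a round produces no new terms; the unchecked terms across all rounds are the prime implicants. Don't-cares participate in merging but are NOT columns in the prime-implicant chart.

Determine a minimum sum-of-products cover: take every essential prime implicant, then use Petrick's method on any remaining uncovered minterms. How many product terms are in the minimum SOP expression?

9

size-2^0 implicants → 000010(✓)  000011(✓)  001110  010001(✓)  010100(✓)  011100(✓)  100001(✓)  100010(✓)  100011(✓)  100110(✓)  101000  101011(✓)  101111(✓)  110001(✓)  110100(✓)  110101(✓)  110110(✓)  110111(✓)  111001(✓)  111111(✓)
size-2^1 implicants → -00010(✓)  -00011(✓)  -10001  -10100  00001-(✓)  01-100  1-0001  1-0110  1-1111  10-011  100-10  1000-1  10001-(✓)  101-11  11-001  11-111  110-01  1101-0(✓)  1101-1(✓)  11010-(✓)  11011-(✓)
size-2^2 implicants → -0001-  1101--
Unchecked terms (primes): -0001-, -10001, -10100, 001110, 01-100, 1-0001, 1-0110, 1-1111, 10-011, 100-10, 1000-1, 101-11, 101000, 11-001, 11-111, 110-01, 1101--
Minterm coverage:
  m2 ⊆ -0001- [E]
  m3 ⊆ -0001- [E]
  m14 ⊆ 001110 [E]
  m17 ⊆ -10001 [E]
  m20 ⊆ -10100,01-100
  m28 ⊆ 01-100 [E]
  m33 ⊆ 1-0001,1000-1
  m34 ⊆ -0001-,100-10
  m35 ⊆ -0001-,10-011,1000-1
  m38 ⊆ 1-0110,100-10
  m40 ⊆ 101000 [E]
  m49 ⊆ -10001,1-0001,11-001,110-01
  m52 ⊆ -10100,1101--
  m53 ⊆ 110-01,1101--
  m54 ⊆ 1-0110,1101--
  m55 ⊆ 11-111,1101--
  m63 ⊆ 1-1111,11-111
E = {-0001-, -10001, 001110, 01-100, 101000}
Petrick residual → 1-0001, 1-0110, 1-1111, 1101--
Cover = b'c'd'e + bc'd'e'f + a'b'cdef' + a'bde'f' + ac'd'e'f + ac'def' + acdef + ab'cd'e'f' + abc'd  |cover|=9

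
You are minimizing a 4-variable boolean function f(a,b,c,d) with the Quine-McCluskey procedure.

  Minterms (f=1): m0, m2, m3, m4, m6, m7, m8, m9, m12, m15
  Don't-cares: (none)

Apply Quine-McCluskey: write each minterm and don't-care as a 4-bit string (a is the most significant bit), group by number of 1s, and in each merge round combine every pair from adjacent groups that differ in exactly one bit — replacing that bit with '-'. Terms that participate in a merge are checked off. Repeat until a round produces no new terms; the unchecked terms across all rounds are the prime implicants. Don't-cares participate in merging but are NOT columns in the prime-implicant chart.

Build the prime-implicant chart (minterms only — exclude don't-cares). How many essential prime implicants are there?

[col 0] 0000*, 0010*, 0011*, 0100*, 0110*, 0111*, 1000*, 1001*, 1100*, 1111*
[col 1] -000*, -100*, -111, 0-00*, 0-10*, 0-11*, 00-0*, 001-*, 01-0*, 011-*, 1-00*, 100-
[col 2] --00, 0--0, 0-1-
Prime implicants: --00, -111, 0--0, 0-1-, 100-
PI chart (minterm → PIs covering it):
  0 | --00,0--0
  2 | 0--0,0-1-
  3 | 0-1-  (sole → essential)
  4 | --00,0--0
  6 | 0--0,0-1-
  7 | -111,0-1-
  8 | --00,100-
  9 | 100-  (sole → essential)
  12 | --00  (sole → essential)
  15 | -111  (sole → essential)
Essential prime implicants: --00, -111, 0-1-, 100-

4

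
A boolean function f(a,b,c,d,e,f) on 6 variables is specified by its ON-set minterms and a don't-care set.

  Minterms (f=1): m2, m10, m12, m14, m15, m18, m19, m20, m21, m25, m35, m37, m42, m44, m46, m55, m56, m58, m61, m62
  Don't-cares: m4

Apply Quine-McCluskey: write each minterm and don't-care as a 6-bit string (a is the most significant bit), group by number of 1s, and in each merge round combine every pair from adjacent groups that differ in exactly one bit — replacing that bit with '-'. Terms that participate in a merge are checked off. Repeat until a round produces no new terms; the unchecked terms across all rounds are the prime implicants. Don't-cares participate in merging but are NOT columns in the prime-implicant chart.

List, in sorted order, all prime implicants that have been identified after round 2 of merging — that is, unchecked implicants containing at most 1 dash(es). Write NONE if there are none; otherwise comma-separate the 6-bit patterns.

0-0010, 0-0100, 00-010, 00-100, 00111-, 01001-, 01010-, 011001, 100011, 100101, 110111, 1110-0, 111101

[col 0] 000010*, 000100*, 001010*, 001100*, 001110*, 001111*, 010010*, 010011*, 010100*, 010101*, 011001, 100011, 100101, 101010*, 101100*, 101110*, 110111, 111000*, 111010*, 111101, 111110*
[col 1] -01010*, -01100*, -01110*, 0-0010, 0-0100, 00-010, 00-100, 001-10*, 0011-0*, 00111-, 01001-, 01010-, 1-1010*, 1-1110*, 101-10*, 1011-0*, 111-10*, 1110-0
[col 2] -01-10, -011-0, 1-1-10
Prime implicants: -01-10, -011-0, 0-0010, 0-0100, 00-010, 00-100, 00111-, 01001-, 01010-, 011001, 1-1-10, 100011, 100101, 110111, 1110-0, 111101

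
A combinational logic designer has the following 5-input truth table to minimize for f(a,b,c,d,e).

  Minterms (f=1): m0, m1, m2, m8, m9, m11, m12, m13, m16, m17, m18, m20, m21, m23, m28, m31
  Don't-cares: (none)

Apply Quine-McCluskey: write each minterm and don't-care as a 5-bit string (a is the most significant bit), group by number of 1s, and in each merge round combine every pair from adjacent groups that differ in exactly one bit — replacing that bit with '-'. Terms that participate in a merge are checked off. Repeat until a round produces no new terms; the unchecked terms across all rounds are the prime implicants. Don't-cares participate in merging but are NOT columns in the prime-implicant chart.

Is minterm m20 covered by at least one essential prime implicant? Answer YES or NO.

[col 0] 00000*, 00001*, 00010*, 01000*, 01001*, 01011*, 01100*, 01101*, 10000*, 10001*, 10010*, 10100*, 10101*, 10111*, 11100*, 11111*
[col 1] -0000*, -0001*, -0010*, -1100, 0-000*, 0-001*, 000-0*, 0000-*, 01-00*, 01-01*, 010-1, 0100-*, 0110-*, 1-100, 1-111, 10-00*, 10-01*, 100-0*, 1000-*, 101-1, 1010-*
[col 2] -00-0, -000-, 0-00-, 01-0-, 10-0-
Prime implicants: -00-0, -000-, -1100, 0-00-, 01-0-, 010-1, 1-100, 1-111, 10-0-, 101-1
PI chart (minterm → PIs covering it):
  0 | -00-0,-000-,0-00-
  1 | -000-,0-00-
  2 | -00-0  (sole → essential)
  8 | 0-00-,01-0-
  9 | 0-00-,01-0-,010-1
  11 | 010-1  (sole → essential)
  12 | -1100,01-0-
  13 | 01-0-  (sole → essential)
  16 | -00-0,-000-,10-0-
  17 | -000-,10-0-
  18 | -00-0  (sole → essential)
  20 | 1-100,10-0-
  21 | 10-0-,101-1
  23 | 1-111,101-1
  28 | -1100,1-100
  31 | 1-111  (sole → essential)
Essential prime implicants: -00-0, 01-0-, 010-1, 1-111

NO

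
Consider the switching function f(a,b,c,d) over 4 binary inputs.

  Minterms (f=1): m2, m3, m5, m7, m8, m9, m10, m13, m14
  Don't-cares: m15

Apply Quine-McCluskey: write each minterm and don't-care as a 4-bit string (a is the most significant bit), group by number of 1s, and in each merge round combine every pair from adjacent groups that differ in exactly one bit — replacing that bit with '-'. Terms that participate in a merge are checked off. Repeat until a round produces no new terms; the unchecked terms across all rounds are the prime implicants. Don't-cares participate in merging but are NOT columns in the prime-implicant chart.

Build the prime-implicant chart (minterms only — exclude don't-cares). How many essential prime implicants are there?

[col 0] 0010*, 0011*, 0101*, 0111*, 1000*, 1001*, 1010*, 1101*, 1110*, 1111*
[col 1] -010, -101*, -111*, 0-11, 001-, 01-1*, 1-01, 1-10, 10-0, 100-, 11-1*, 111-
[col 2] -1-1
Prime implicants: -010, -1-1, 0-11, 001-, 1-01, 1-10, 10-0, 100-, 111-
PI chart (minterm → PIs covering it):
  2 | -010,001-
  3 | 0-11,001-
  5 | -1-1  (sole → essential)
  7 | -1-1,0-11
  8 | 10-0,100-
  9 | 1-01,100-
  10 | -010,1-10,10-0
  13 | -1-1,1-01
  14 | 1-10,111-
Essential prime implicants: -1-1

1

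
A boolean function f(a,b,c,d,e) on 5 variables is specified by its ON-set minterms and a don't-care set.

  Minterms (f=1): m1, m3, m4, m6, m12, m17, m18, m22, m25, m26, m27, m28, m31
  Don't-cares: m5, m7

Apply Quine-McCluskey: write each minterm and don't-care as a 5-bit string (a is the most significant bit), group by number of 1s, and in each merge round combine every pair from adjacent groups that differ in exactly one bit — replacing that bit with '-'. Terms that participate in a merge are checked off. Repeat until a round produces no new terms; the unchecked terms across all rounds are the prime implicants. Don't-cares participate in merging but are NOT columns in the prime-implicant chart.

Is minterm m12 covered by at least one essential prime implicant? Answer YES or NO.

YES

size-2^0 implicants → 00001(✓)  00011(✓)  00100(✓)  00101(✓)  00110(✓)  00111(✓)  01100(✓)  10001(✓)  10010(✓)  10110(✓)  11001(✓)  11010(✓)  11011(✓)  11100(✓)  11111(✓)
size-2^1 implicants → -0001  -0110  -1100  0-100  00-01(✓)  00-11(✓)  000-1(✓)  001-0(✓)  001-1(✓)  0010-(✓)  0011-(✓)  1-001  1-010  10-10  11-11  110-1  1101-
size-2^2 implicants → 00--1  001--
Unchecked terms (primes): -0001, -0110, -1100, 0-100, 00--1, 001--, 1-001, 1-010, 10-10, 11-11, 110-1, 1101-
Minterm coverage:
  m1 ⊆ -0001,00--1
  m3 ⊆ 00--1 [E]
  m4 ⊆ 0-100,001--
  m6 ⊆ -0110,001--
  m12 ⊆ -1100,0-100
  m17 ⊆ -0001,1-001
  m18 ⊆ 1-010,10-10
  m22 ⊆ -0110,10-10
  m25 ⊆ 1-001,110-1
  m26 ⊆ 1-010,1101-
  m27 ⊆ 11-11,110-1,1101-
  m28 ⊆ -1100 [E]
  m31 ⊆ 11-11 [E]
E = {-1100, 00--1, 11-11}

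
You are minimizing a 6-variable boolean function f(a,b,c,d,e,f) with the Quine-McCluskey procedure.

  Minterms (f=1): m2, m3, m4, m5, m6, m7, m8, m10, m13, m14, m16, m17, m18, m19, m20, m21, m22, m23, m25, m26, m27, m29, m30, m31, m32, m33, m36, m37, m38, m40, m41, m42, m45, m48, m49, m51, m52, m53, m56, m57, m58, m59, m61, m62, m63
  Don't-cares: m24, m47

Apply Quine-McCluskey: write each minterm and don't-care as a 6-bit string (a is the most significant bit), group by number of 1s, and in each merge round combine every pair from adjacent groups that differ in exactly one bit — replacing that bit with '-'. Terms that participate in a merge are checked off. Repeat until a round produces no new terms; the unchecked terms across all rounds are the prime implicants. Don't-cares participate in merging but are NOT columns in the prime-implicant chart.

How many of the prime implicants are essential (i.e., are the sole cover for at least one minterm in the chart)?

[col 0] 000010*, 000011*, 000100*, 000101*, 000110*, 000111*, 001000*, 001010*, 001101*, 001110*, 010000*, 010001*, 010010*, 010011*, 010100*, 010101*, 010110*, 010111*, 011000*, 011001*, 011010*, 011011*, 011101*, 011110*, 011111*, 100000*, 100001*, 100100*, 100101*, 100110*, 101000*, 101001*, 101010*, 101101*, 101111*, 110000*, 110001*, 110011*, 110100*, 110101*, 111000*, 111001*, 111010*, 111011*, 111101*, 111110*, 111111*
[col 1] -00100*, -00101*, -00110*, -01000*, -01010*, -01101*, -10000*, -10001*, -10011*, -10100*, -10101*, -11000*, -11001*, -11010*, -11011*, -11101*, -11110*, -11111*, 0-0010*, 0-0011*, 0-0100*, 0-0101*, 0-0110*, 0-0111*, 0-1000*, 0-1010*, 0-1101*, 0-1110*, 00-010*, 00-101*, 00-110*, 000-10*, 000-11*, 00001-*, 0001-0*, 0001-1*, 00010-*, 00011-*, 001-10*, 0010-0*, 01-000*, 01-001*, 01-010*, 01-011*, 01-101*, 01-110*, 01-111*, 010-00*, 010-01*, 010-10*, 010-11*, 0100-0*, 0100-1*, 01000-*, 01001-*, 0101-0*, 0101-1*, 01010-*, 01011-*, 011-01*, 011-10*, 011-11*, 0110-0*, 0110-1*, 01100-*, 01101-*, 0111-1*, 01111-*, 1-0000*, 1-0001*, 1-0100*, 1-0101*, 1-1000*, 1-1001*, 1-1010*, 1-1101*, 1-1111*, 10-000*, 10-001*, 10-101*, 100-00*, 100-01*, 10000-*, 1001-0*, 10010-*, 101-01*, 1010-0*, 10100-*, 1011-1*, 11-000*, 11-001*, 11-011*, 11-101*, 110-00*, 110-01*, 1100-1*, 11000-*, 11010-*, 111-01*, 111-10*, 111-11*, 1110-0*, 1110-1*, 11100-*, 11101-*, 1111-1*, 11111-*
[col 2] --0100*, --0101*, --1000*, --1010*, --1101*, -0-101*, -001-0, -0010-*, -010-0*, -1-000*, -1-001*, -1-011*, -1-101*, -10-00*, -10-01*, -100-1*, -1000-*, -1010-*, -11-01*, -11-10*, -11-11*, -110-0*, -110-1*, -1100-*, -1101-*, -111-1*, -1111-*, 0--010*, 0--101*, 0--110*, 0-0-10*, 0-0-11*, 0-001-*, 0-01-0*, 0-01-1*, 0-010-*, 0-011-*, 0-1-10*, 0-10-0*, 00--10*, 000-1-*, 0001--*, 01--01*, 01--10*, 01--11*, 01-0-0*, 01-0-1*, 01-00-*, 01-01-*, 01-1-1*, 01-11-*, 010--0*, 010--1*, 010-0-*, 010-1-*, 0100--*, 0101--*, 011--1*, 011-1-*, 0110--*, 1--000*, 1--001*, 1--101*, 1-0-00*, 1-0-01*, 1-000-*, 1-010-*, 1-1-01*, 1-10-0*, 1-100-*, 1-11-1, 10--01*, 10-00-*, 100-0-*, 11--01*, 11-0-1*, 11-00-*, 110-0-*, 111--1*, 111-1-*, 1110--*
[col 3] ---101, --010-, --10-0, -1--01, -1-0-1, -1-00-, -10-0-, -11--1, -11-1-, -110--, 0---10, 0-0-1-, 0-01--, 01---1, 01--1-, 01-0--, 010---, 1---01, 1--00-, 1-0-0-
Prime implicants: ---101, --010-, --10-0, -001-0, -1--01, -1-0-1, -1-00-, -10-0-, -11--1, -11-1-, -110--, 0---10, 0-0-1-, 0-01--, 01---1, 01--1-, 01-0--, 010---, 1---01, 1--00-, 1-0-0-, 1-11-1
PI chart (minterm → PIs covering it):
  2 | 0---10,0-0-1-
  3 | 0-0-1-  (sole → essential)
  4 | --010-,-001-0,0-01--
  5 | ---101,--010-,0-01--
  6 | -001-0,0---10,0-0-1-,0-01--
  7 | 0-0-1-,0-01--
  8 | --10-0  (sole → essential)
  10 | --10-0,0---10
  13 | ---101  (sole → essential)
  14 | 0---10  (sole → essential)
  16 | -1-00-,-10-0-,01-0--,010---
  17 | -1--01,-1-0-1,-1-00-,-10-0-,01---1,01-0--,010---
  18 | 0---10,0-0-1-,01--1-,01-0--,010---
  19 | -1-0-1,0-0-1-,01---1,01--1-,01-0--,010---
  20 | --010-,-10-0-,0-01--,010---
  21 | ---101,--010-,-1--01,-10-0-,0-01--,01---1,010---
  22 | 0---10,0-0-1-,0-01--,01--1-,010---
  23 | 0-0-1-,0-01--,01---1,01--1-,010---
  25 | -1--01,-1-0-1,-1-00-,-11--1,-110--,01---1,01-0--
  26 | --10-0,-11-1-,-110--,0---10,01--1-,01-0--
  27 | -1-0-1,-11--1,-11-1-,-110--,01---1,01--1-,01-0--
  29 | ---101,-1--01,-11--1,01---1
  30 | -11-1-,0---10,01--1-
  31 | -11--1,-11-1-,01---1,01--1-
  32 | 1--00-,1-0-0-
  33 | 1---01,1--00-,1-0-0-
  36 | --010-,-001-0,1-0-0-
  37 | ---101,--010-,1---01,1-0-0-
  38 | -001-0  (sole → essential)
  40 | --10-0,1--00-
  41 | 1---01,1--00-
  42 | --10-0  (sole → essential)
  45 | ---101,1---01,1-11-1
  48 | -1-00-,-10-0-,1--00-,1-0-0-
  49 | -1--01,-1-0-1,-1-00-,-10-0-,1---01,1--00-,1-0-0-
  51 | -1-0-1  (sole → essential)
  52 | --010-,-10-0-,1-0-0-
  53 | ---101,--010-,-1--01,-10-0-,1---01,1-0-0-
  56 | --10-0,-1-00-,-110--,1--00-
  57 | -1--01,-1-0-1,-1-00-,-11--1,-110--,1---01,1--00-
  58 | --10-0,-11-1-,-110--
  59 | -1-0-1,-11--1,-11-1-,-110--
  61 | ---101,-1--01,-11--1,1---01,1-11-1
  62 | -11-1-  (sole → essential)
  63 | -11--1,-11-1-,1-11-1
Essential prime implicants: ---101, --10-0, -001-0, -1-0-1, -11-1-, 0---10, 0-0-1-

7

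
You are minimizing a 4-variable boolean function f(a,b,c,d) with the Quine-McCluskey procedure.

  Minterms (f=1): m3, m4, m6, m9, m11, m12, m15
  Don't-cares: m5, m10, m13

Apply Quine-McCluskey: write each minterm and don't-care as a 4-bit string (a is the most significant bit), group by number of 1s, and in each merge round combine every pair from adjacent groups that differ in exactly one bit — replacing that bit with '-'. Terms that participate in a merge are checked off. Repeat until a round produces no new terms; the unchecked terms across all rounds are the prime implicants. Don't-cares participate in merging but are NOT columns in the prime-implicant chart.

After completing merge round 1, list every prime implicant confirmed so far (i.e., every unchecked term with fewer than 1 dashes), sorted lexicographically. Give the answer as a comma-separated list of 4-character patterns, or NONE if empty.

NONE

[col 0] 0011*, 0100*, 0101*, 0110*, 1001*, 1010*, 1011*, 1100*, 1101*, 1111*
[col 1] -011, -100*, -101*, 01-0, 010-*, 1-01*, 1-11*, 10-1*, 101-, 11-1*, 110-*
[col 2] -10-, 1--1
Prime implicants: -011, -10-, 01-0, 1--1, 101-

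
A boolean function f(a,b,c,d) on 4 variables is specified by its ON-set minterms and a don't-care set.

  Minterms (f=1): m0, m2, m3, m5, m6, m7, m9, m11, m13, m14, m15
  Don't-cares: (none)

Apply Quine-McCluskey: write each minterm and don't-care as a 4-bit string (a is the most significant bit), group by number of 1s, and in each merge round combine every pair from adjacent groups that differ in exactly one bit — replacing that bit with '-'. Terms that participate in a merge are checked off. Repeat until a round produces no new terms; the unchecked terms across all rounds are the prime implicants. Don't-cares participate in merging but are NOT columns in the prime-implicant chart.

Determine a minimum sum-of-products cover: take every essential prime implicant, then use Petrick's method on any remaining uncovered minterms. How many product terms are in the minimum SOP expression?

[col 0] 0000*, 0010*, 0011*, 0101*, 0110*, 0111*, 1001*, 1011*, 1101*, 1110*, 1111*
[col 1] -011*, -101*, -110*, -111*, 0-10*, 0-11*, 00-0, 001-*, 01-1*, 011-*, 1-01*, 1-11*, 10-1*, 11-1*, 111-*
[col 2] --11, -1-1, -11-, 0-1-, 1--1
Prime implicants: --11, -1-1, -11-, 0-1-, 00-0, 1--1
PI chart (minterm → PIs covering it):
  0 | 00-0  (sole → essential)
  2 | 0-1-,00-0
  3 | --11,0-1-
  5 | -1-1  (sole → essential)
  6 | -11-,0-1-
  7 | --11,-1-1,-11-,0-1-
  9 | 1--1  (sole → essential)
  11 | --11,1--1
  13 | -1-1,1--1
  14 | -11-  (sole → essential)
  15 | --11,-1-1,-11-,1--1
Essential prime implicants: -1-1, -11-, 00-0, 1--1
Petrick residual → --11
Minimum SOP uses 5 PIs: cd + bd + bc + a'b'd' + ad

5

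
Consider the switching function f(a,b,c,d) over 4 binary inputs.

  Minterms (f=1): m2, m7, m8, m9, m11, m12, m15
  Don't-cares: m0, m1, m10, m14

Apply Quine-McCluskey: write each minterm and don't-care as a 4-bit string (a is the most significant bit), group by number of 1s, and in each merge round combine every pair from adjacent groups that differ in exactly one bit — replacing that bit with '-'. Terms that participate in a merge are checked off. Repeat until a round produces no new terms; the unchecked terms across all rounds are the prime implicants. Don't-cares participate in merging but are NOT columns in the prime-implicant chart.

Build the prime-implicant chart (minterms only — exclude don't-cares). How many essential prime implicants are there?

3

Round 0: 0000✓ 0001✓ 0010✓ 0111✓ 1000✓ 1001✓ 1010✓ 1011✓ 1100✓ 1110✓ 1111✓
Round 1: -000✓ -001✓ -010✓ -111 00-0✓ 000-✓ 1-00✓ 1-10✓ 1-11✓ 10-0✓ 10-1✓ 100-✓ 101-✓ 11-0✓ 111-✓
Round 2: -0-0 -00- 1--0 1-1- 10--
PIs = {-0-0, -00-, -111, 1--0, 1-1-, 10--}
Coverage chart:
  m2: -0-0 ←essential
  m7: -111 ←essential
  m8: -0-0,-00-,1--0,10--
  m9: -00-,10--
  m11: 1-1-,10--
  m12: 1--0 ←essential
  m15: -111,1-1-
Essential: -0-0, -111, 1--0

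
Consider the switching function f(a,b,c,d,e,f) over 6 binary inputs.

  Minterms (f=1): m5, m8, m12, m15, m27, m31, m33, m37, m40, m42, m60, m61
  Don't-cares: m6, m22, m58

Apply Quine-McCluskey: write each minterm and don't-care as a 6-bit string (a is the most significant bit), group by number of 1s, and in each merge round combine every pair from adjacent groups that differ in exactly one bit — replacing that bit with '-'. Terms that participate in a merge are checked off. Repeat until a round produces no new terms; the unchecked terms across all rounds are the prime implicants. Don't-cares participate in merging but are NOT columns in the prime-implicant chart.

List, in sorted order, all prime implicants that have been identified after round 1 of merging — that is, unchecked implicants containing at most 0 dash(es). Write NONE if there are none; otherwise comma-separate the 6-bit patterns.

Round 0: 000101✓ 000110✓ 001000✓ 001100✓ 001111✓ 010110✓ 011011✓ 011111✓ 100001✓ 100101✓ 101000✓ 101010✓ 111010✓ 111100✓ 111101✓
Round 1: -00101 -01000 0-0110 0-1111 001-00 011-11 1-1010 100-01 1010-0 11110-
PIs = {-00101, -01000, 0-0110, 0-1111, 001-00, 011-11, 1-1010, 100-01, 1010-0, 11110-}

NONE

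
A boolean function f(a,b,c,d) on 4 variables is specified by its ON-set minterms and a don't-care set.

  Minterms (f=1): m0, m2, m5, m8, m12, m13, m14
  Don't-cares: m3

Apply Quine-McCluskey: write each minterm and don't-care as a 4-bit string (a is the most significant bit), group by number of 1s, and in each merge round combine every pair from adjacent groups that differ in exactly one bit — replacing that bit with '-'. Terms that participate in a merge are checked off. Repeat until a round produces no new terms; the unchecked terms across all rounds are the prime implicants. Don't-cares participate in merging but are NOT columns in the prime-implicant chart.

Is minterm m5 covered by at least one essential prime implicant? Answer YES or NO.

YES

size-2^0 implicants → 0000(✓)  0010(✓)  0011(✓)  0101(✓)  1000(✓)  1100(✓)  1101(✓)  1110(✓)
size-2^1 implicants → -000  -101  00-0  001-  1-00  11-0  110-
Unchecked terms (primes): -000, -101, 00-0, 001-, 1-00, 11-0, 110-
Minterm coverage:
  m0 ⊆ -000,00-0
  m2 ⊆ 00-0,001-
  m5 ⊆ -101 [E]
  m8 ⊆ -000,1-00
  m12 ⊆ 1-00,11-0,110-
  m13 ⊆ -101,110-
  m14 ⊆ 11-0 [E]
E = {-101, 11-0}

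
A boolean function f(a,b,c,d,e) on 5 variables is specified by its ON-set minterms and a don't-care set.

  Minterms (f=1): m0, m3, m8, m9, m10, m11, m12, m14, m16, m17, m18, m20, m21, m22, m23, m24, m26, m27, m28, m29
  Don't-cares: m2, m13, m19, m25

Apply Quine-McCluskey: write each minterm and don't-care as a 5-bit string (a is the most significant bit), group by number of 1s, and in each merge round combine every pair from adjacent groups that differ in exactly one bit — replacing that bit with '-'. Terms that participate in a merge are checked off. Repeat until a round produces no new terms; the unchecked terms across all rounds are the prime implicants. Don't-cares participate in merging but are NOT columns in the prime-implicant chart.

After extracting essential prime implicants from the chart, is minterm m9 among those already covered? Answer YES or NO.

NO

Round 0: 00000✓ 00010✓ 00011✓ 01000✓ 01001✓ 01010✓ 01011✓ 01100✓ 01101✓ 01110✓ 10000✓ 10001✓ 10010✓ 10011✓ 10100✓ 10101✓ 10110✓ 10111✓ 11000✓ 11001✓ 11010✓ 11011✓ 11100✓ 11101✓
Round 1: -0000✓ -0010✓ -0011✓ -1000✓ -1001✓ -1010✓ -1011✓ -1100✓ -1101✓ 0-000✓ 0-010✓ 0-011✓ 000-0✓ 0001-✓ 01-00✓ 01-01✓ 01-10✓ 010-0✓ 010-1✓ 0100-✓ 0101-✓ 011-0✓ 0110-✓ 1-000✓ 1-001✓ 1-010✓ 1-011✓ 1-100✓ 1-101✓ 10-00✓ 10-01✓ 10-10✓ 10-11✓ 100-0✓ 100-1✓ 1000-✓ 1001-✓ 101-0✓ 101-1✓ 1010-✓ 1011-✓ 11-00✓ 11-01✓ 110-0✓ 110-1✓ 1100-✓ 1101-✓ 1110-✓
Round 2: --000✓ --010✓ --011✓ -00-0✓ -001-✓ -1-00✓ -1-01✓ -10-0✓ -10-1✓ -100-✓ -101-✓ -110-✓ 0-0-0✓ 0-01-✓ 01--0 01-0-✓ 010--✓ 1--00✓ 1--01✓ 1-0-0✓ 1-0-1✓ 1-00-✓ 1-01-✓ 1-10-✓ 10--0✓ 10--1✓ 10-0-✓ 10-1-✓ 100--✓ 101--✓ 11-0-✓ 110--✓
Round 3: --0-0 --01- -1-0- -10-- 1--0- 1-0-- 10---
PIs = {--0-0, --01-, -1-0-, -10--, 01--0, 1--0-, 1-0--, 10---}
Coverage chart:
  m0: --0-0 ←essential
  m3: --01- ←essential
  m8: --0-0,-1-0-,-10--,01--0
  m9: -1-0-,-10--
  m10: --0-0,--01-,-10--,01--0
  m11: --01-,-10--
  m12: -1-0-,01--0
  m14: 01--0 ←essential
  m16: --0-0,1--0-,1-0--,10---
  m17: 1--0-,1-0--,10---
  m18: --0-0,--01-,1-0--,10---
  m20: 1--0-,10---
  m21: 1--0-,10---
  m22: 10--- ←essential
  m23: 10--- ←essential
  m24: --0-0,-1-0-,-10--,1--0-,1-0--
  m26: --0-0,--01-,-10--,1-0--
  m27: --01-,-10--,1-0--
  m28: -1-0-,1--0-
  m29: -1-0-,1--0-
Essential: --0-0, --01-, 01--0, 10---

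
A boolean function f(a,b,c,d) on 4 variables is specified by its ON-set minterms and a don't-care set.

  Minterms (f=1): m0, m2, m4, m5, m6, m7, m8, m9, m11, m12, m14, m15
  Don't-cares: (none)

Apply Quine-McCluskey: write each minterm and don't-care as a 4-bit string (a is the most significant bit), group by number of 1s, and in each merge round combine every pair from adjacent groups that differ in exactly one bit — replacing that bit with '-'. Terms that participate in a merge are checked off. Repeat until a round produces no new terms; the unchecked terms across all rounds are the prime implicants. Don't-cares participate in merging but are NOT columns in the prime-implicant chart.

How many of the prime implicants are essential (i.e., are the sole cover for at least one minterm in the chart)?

size-2^0 implicants → 0000(✓)  0010(✓)  0100(✓)  0101(✓)  0110(✓)  0111(✓)  1000(✓)  1001(✓)  1011(✓)  1100(✓)  1110(✓)  1111(✓)
size-2^1 implicants → -000(✓)  -100(✓)  -110(✓)  -111(✓)  0-00(✓)  0-10(✓)  00-0(✓)  01-0(✓)  01-1(✓)  010-(✓)  011-(✓)  1-00(✓)  1-11  10-1  100-  11-0(✓)  111-(✓)
size-2^2 implicants → --00  -1-0  -11-  0--0  01--
Unchecked terms (primes): --00, -1-0, -11-, 0--0, 01--, 1-11, 10-1, 100-
Minterm coverage:
  m0 ⊆ --00,0--0
  m2 ⊆ 0--0 [E]
  m4 ⊆ --00,-1-0,0--0,01--
  m5 ⊆ 01-- [E]
  m6 ⊆ -1-0,-11-,0--0,01--
  m7 ⊆ -11-,01--
  m8 ⊆ --00,100-
  m9 ⊆ 10-1,100-
  m11 ⊆ 1-11,10-1
  m12 ⊆ --00,-1-0
  m14 ⊆ -1-0,-11-
  m15 ⊆ -11-,1-11
E = {0--0, 01--}

2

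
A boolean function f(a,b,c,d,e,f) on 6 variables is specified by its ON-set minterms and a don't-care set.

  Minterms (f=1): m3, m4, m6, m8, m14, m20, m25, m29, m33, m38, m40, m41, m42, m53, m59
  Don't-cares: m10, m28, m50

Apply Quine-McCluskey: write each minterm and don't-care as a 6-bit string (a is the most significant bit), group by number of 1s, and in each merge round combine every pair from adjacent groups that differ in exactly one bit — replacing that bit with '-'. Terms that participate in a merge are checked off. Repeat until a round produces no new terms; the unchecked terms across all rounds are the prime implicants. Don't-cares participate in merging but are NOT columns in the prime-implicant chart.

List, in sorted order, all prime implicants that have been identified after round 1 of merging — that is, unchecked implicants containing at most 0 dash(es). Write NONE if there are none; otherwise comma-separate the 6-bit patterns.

000011, 110010, 110101, 111011

Round 0: 000011 000100✓ 000110✓ 001000✓ 001010✓ 001110✓ 010100✓ 011001✓ 011100✓ 011101✓ 100001✓ 100110✓ 101000✓ 101001✓ 101010✓ 110010 110101 111011
Round 1: -00110 -01000✓ -01010✓ 0-0100 00-110 0001-0 001-10 0010-0✓ 01-100 011-01 01110- 10-001 1010-0✓ 10100-
Round 2: -010-0
PIs = {-00110, -010-0, 0-0100, 00-110, 000011, 0001-0, 001-10, 01-100, 011-01, 01110-, 10-001, 10100-, 110010, 110101, 111011}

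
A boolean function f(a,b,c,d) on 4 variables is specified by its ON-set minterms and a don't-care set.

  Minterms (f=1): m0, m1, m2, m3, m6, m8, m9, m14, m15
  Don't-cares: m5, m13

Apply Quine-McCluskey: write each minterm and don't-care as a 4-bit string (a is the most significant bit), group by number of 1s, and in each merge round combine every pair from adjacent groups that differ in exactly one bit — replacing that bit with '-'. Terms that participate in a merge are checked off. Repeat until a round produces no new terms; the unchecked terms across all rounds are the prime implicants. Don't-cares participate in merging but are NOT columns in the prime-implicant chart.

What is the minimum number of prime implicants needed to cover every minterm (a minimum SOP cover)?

Round 0: 0000✓ 0001✓ 0010✓ 0011✓ 0101✓ 0110✓ 1000✓ 1001✓ 1101✓ 1110✓ 1111✓
Round 1: -000✓ -001✓ -101✓ -110 0-01✓ 0-10 00-0✓ 00-1✓ 000-✓ 001-✓ 1-01✓ 100-✓ 11-1 111-
Round 2: --01 -00- 00--
PIs = {--01, -00-, -110, 0-10, 00--, 11-1, 111-}
Coverage chart:
  m0: -00-,00--
  m1: --01,-00-,00--
  m2: 0-10,00--
  m3: 00-- ←essential
  m6: -110,0-10
  m8: -00- ←essential
  m9: --01,-00-
  m14: -110,111-
  m15: 11-1,111-
Essential: -00-, 00--
Petrick residual → -110, 11-1
Min cover (4 terms): b'c' + bcd' + a'b' + abd

4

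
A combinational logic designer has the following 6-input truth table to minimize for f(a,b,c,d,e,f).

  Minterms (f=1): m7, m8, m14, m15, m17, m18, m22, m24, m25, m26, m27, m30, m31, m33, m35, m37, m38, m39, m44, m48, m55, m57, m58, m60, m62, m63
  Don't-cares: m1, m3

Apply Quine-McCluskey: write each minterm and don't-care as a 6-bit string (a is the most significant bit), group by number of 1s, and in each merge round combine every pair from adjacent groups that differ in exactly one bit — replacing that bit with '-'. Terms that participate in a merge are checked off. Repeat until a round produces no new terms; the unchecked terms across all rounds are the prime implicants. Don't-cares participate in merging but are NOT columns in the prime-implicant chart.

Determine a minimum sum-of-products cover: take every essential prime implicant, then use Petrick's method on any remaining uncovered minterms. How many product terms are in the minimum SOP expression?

13

Round 0: 000001✓ 000011✓ 000111✓ 001000✓ 001110✓ 001111✓ 010001✓ 010010✓ 010110✓ 011000✓ 011001✓ 011010✓ 011011✓ 011110✓ 011111✓ 100001✓ 100011✓ 100101✓ 100110✓ 100111✓ 101100✓ 110000 110111✓ 111001✓ 111010✓ 111100✓ 111110✓ 111111✓
Round 1: -00001✓ -00011✓ -00111✓ -11001 -11010✓ -11110✓ -11111✓ 0-0001 0-1000 0-1110✓ 0-1111✓ 00-111 000-11✓ 0000-1✓ 00111-✓ 01-001 01-010✓ 01-110✓ 010-10✓ 011-10✓ 011-11✓ 0110-0✓ 0110-1✓ 01100-✓ 01101-✓ 01111-✓ 1-0111 1-1100 100-01✓ 100-11✓ 1000-1✓ 1001-1✓ 10011- 11-111 111-10✓ 1111-0 11111-✓
Round 2: -00-11 -000-1 -11-10 -1111- 0-111- 01--10 011-1- 0110-- 100--1
PIs = {-00-11, -000-1, -11-10, -11001, -1111-, 0-0001, 0-1000, 0-111-, 00-111, 01--10, 01-001, 011-1-, 0110--, 1-0111, 1-1100, 100--1, 10011-, 11-111, 110000, 1111-0}
Coverage chart:
  m7: -00-11,00-111
  m8: 0-1000 ←essential
  m14: 0-111- ←essential
  m15: 0-111-,00-111
  m17: 0-0001,01-001
  m18: 01--10 ←essential
  m22: 01--10 ←essential
  m24: 0-1000,0110--
  m25: -11001,01-001,0110--
  m26: -11-10,01--10,011-1-,0110--
  m27: 011-1-,0110--
  m30: -11-10,-1111-,0-111-,01--10,011-1-
  m31: -1111-,0-111-,011-1-
  m33: -000-1,100--1
  m35: -00-11,-000-1,100--1
  m37: 100--1 ←essential
  m38: 10011- ←essential
  m39: -00-11,1-0111,100--1,10011-
  m44: 1-1100 ←essential
  m48: 110000 ←essential
  m55: 1-0111,11-111
  m57: -11001 ←essential
  m58: -11-10 ←essential
  m60: 1-1100,1111-0
  m62: -11-10,-1111-,1111-0
  m63: -1111-,11-111
Essential: -11-10, -11001, 0-1000, 0-111-, 01--10, 1-1100, 100--1, 10011-, 110000
Petrick residual → -00-11, 0-0001, 011-1-, 11-111
Min cover (13 terms): b'c'ef + bcef' + bcd'e'f + a'c'd'e'f + a'cd'e'f' + a'cde + a'bef' + a'bce + acde'f' + ab'c'f + ab'c'de + abdef + abc'd'e'f'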